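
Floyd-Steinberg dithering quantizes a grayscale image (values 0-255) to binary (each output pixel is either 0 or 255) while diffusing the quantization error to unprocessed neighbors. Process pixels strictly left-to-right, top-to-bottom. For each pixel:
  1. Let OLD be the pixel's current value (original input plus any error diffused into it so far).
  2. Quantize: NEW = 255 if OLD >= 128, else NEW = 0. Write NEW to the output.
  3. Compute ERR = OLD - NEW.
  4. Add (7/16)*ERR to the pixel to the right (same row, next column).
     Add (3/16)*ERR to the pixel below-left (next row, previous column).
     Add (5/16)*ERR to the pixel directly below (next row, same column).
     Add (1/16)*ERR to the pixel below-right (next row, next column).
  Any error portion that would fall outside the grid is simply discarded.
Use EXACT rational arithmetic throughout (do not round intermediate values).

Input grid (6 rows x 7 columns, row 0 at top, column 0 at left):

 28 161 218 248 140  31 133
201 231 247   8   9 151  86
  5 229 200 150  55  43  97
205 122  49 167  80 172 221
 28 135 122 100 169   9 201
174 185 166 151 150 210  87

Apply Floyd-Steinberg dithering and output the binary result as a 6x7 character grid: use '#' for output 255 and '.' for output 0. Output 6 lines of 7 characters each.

(0,0): OLD=28 → NEW=0, ERR=28
(0,1): OLD=693/4 → NEW=255, ERR=-327/4
(0,2): OLD=11663/64 → NEW=255, ERR=-4657/64
(0,3): OLD=221353/1024 → NEW=255, ERR=-39767/1024
(0,4): OLD=2015391/16384 → NEW=0, ERR=2015391/16384
(0,5): OLD=22234201/262144 → NEW=0, ERR=22234201/262144
(0,6): OLD=713481839/4194304 → NEW=255, ERR=-356065681/4194304
(1,0): OLD=12443/64 → NEW=255, ERR=-3877/64
(1,1): OLD=85533/512 → NEW=255, ERR=-45027/512
(1,2): OLD=2840897/16384 → NEW=255, ERR=-1337023/16384
(1,3): OLD=-1397347/65536 → NEW=0, ERR=-1397347/65536
(1,4): OLD=216376551/4194304 → NEW=0, ERR=216376551/4194304
(1,5): OLD=6437276727/33554432 → NEW=255, ERR=-2119103433/33554432
(1,6): OLD=19940524889/536870912 → NEW=0, ERR=19940524889/536870912
(2,0): OLD=-249201/8192 → NEW=0, ERR=-249201/8192
(2,1): OLD=44334261/262144 → NEW=255, ERR=-22512459/262144
(2,2): OLD=534489759/4194304 → NEW=0, ERR=534489759/4194304
(2,3): OLD=6833729319/33554432 → NEW=255, ERR=-1722650841/33554432
(2,4): OLD=9525827175/268435456 → NEW=0, ERR=9525827175/268435456
(2,5): OLD=420718266461/8589934592 → NEW=0, ERR=420718266461/8589934592
(2,6): OLD=17329357864283/137438953472 → NEW=0, ERR=17329357864283/137438953472
(3,0): OLD=752422783/4194304 → NEW=255, ERR=-317124737/4194304
(3,1): OLD=2821144947/33554432 → NEW=0, ERR=2821144947/33554432
(3,2): OLD=29692366201/268435456 → NEW=0, ERR=29692366201/268435456
(3,3): OLD=229746223575/1073741824 → NEW=255, ERR=-44057941545/1073741824
(3,4): OLD=10873160083327/137438953472 → NEW=0, ERR=10873160083327/137438953472
(3,5): OLD=272433439480781/1099511627776 → NEW=255, ERR=-7942025602099/1099511627776
(3,6): OLD=4579305189279571/17592186044416 → NEW=255, ERR=93297747953491/17592186044416
(4,0): OLD=10810830897/536870912 → NEW=0, ERR=10810830897/536870912
(4,1): OLD=1598570812829/8589934592 → NEW=255, ERR=-591862508131/8589934592
(4,2): OLD=17040115868179/137438953472 → NEW=0, ERR=17040115868179/137438953472
(4,3): OLD=179404012894273/1099511627776 → NEW=255, ERR=-100971452188607/1099511627776
(4,4): OLD=1316132135285379/8796093022208 → NEW=255, ERR=-926871585377661/8796093022208
(4,5): OLD=-9406631718532941/281474976710656 → NEW=0, ERR=-9406631718532941/281474976710656
(4,6): OLD=844807764353881045/4503599627370496 → NEW=255, ERR=-303610140625595435/4503599627370496
(5,0): OLD=23003656851495/137438953472 → NEW=255, ERR=-12043276283865/137438953472
(5,1): OLD=164527643976877/1099511627776 → NEW=255, ERR=-115847821106003/1099511627776
(5,2): OLD=1206150006375803/8796093022208 → NEW=255, ERR=-1036853714287237/8796093022208
(5,3): OLD=4132239656765031/70368744177664 → NEW=0, ERR=4132239656765031/70368744177664
(5,4): OLD=588874613918687293/4503599627370496 → NEW=255, ERR=-559543291060789187/4503599627370496
(5,5): OLD=4538686249733279117/36028797018963968 → NEW=0, ERR=4538686249733279117/36028797018963968
(5,6): OLD=68574434713534763427/576460752303423488 → NEW=0, ERR=68574434713534763427/576460752303423488
Row 0: .###..#
Row 1: ###..#.
Row 2: .#.#...
Row 3: #..#.##
Row 4: .#.##.#
Row 5: ###.#..

Answer: .###..#
###..#.
.#.#...
#..#.##
.#.##.#
###.#..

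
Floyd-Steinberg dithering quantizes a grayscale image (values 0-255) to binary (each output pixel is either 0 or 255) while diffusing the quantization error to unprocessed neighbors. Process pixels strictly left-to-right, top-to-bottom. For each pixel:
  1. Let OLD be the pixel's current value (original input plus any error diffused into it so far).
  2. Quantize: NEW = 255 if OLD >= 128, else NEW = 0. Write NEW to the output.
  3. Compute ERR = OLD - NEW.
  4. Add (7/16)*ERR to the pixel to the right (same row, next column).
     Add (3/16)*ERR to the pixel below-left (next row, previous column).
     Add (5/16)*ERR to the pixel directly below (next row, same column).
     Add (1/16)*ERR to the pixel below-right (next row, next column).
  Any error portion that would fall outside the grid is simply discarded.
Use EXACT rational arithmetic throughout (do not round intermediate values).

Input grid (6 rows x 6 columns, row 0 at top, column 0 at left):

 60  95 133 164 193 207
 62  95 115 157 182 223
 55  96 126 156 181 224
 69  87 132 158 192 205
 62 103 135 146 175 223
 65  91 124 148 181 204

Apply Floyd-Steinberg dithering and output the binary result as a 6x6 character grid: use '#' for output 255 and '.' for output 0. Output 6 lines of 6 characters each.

Answer: ..####
.#..##
..##.#
.#.###
.#.#.#
..#.##

Derivation:
(0,0): OLD=60 → NEW=0, ERR=60
(0,1): OLD=485/4 → NEW=0, ERR=485/4
(0,2): OLD=11907/64 → NEW=255, ERR=-4413/64
(0,3): OLD=137045/1024 → NEW=255, ERR=-124075/1024
(0,4): OLD=2293587/16384 → NEW=255, ERR=-1884333/16384
(0,5): OLD=41073477/262144 → NEW=255, ERR=-25773243/262144
(1,0): OLD=6623/64 → NEW=0, ERR=6623/64
(1,1): OLD=86521/512 → NEW=255, ERR=-44039/512
(1,2): OLD=666509/16384 → NEW=0, ERR=666509/16384
(1,3): OLD=7278361/65536 → NEW=0, ERR=7278361/65536
(1,4): OLD=707327867/4194304 → NEW=255, ERR=-362219653/4194304
(1,5): OLD=9885490413/67108864 → NEW=255, ERR=-7227269907/67108864
(2,0): OLD=583363/8192 → NEW=0, ERR=583363/8192
(2,1): OLD=29981681/262144 → NEW=0, ERR=29981681/262144
(2,2): OLD=856467155/4194304 → NEW=255, ERR=-213080365/4194304
(2,3): OLD=5195231547/33554432 → NEW=255, ERR=-3361148613/33554432
(2,4): OLD=104084849265/1073741824 → NEW=0, ERR=104084849265/1073741824
(2,5): OLD=3905974818343/17179869184 → NEW=255, ERR=-474891823577/17179869184
(3,0): OLD=472690099/4194304 → NEW=0, ERR=472690099/4194304
(3,1): OLD=5602638551/33554432 → NEW=255, ERR=-2953741609/33554432
(3,2): OLD=17710881925/268435456 → NEW=0, ERR=17710881925/268435456
(3,3): OLD=2930246221247/17179869184 → NEW=255, ERR=-1450620420673/17179869184
(3,4): OLD=23901709784575/137438953472 → NEW=255, ERR=-11145223350785/137438953472
(3,5): OLD=367110391695505/2199023255552 → NEW=255, ERR=-193640538470255/2199023255552
(4,0): OLD=43332375677/536870912 → NEW=0, ERR=43332375677/536870912
(4,1): OLD=1118560188217/8589934592 → NEW=255, ERR=-1071873132743/8589934592
(4,2): OLD=21905598829211/274877906944 → NEW=0, ERR=21905598829211/274877906944
(4,3): OLD=630668951758311/4398046511104 → NEW=255, ERR=-490832908573209/4398046511104
(4,4): OLD=5562262076439319/70368744177664 → NEW=0, ERR=5562262076439319/70368744177664
(4,5): OLD=253322673250137665/1125899906842624 → NEW=255, ERR=-33781802994731455/1125899906842624
(5,0): OLD=9184502631611/137438953472 → NEW=0, ERR=9184502631611/137438953472
(5,1): OLD=445208540948395/4398046511104 → NEW=0, ERR=445208540948395/4398046511104
(5,2): OLD=5786667100660969/35184372088832 → NEW=255, ERR=-3185347781991191/35184372088832
(5,3): OLD=105066304108570931/1125899906842624 → NEW=0, ERR=105066304108570931/1125899906842624
(5,4): OLD=526756573939055659/2251799813685248 → NEW=255, ERR=-47452378550682581/2251799813685248
(5,5): OLD=6857882298512615063/36028797018963968 → NEW=255, ERR=-2329460941323196777/36028797018963968
Row 0: ..####
Row 1: .#..##
Row 2: ..##.#
Row 3: .#.###
Row 4: .#.#.#
Row 5: ..#.##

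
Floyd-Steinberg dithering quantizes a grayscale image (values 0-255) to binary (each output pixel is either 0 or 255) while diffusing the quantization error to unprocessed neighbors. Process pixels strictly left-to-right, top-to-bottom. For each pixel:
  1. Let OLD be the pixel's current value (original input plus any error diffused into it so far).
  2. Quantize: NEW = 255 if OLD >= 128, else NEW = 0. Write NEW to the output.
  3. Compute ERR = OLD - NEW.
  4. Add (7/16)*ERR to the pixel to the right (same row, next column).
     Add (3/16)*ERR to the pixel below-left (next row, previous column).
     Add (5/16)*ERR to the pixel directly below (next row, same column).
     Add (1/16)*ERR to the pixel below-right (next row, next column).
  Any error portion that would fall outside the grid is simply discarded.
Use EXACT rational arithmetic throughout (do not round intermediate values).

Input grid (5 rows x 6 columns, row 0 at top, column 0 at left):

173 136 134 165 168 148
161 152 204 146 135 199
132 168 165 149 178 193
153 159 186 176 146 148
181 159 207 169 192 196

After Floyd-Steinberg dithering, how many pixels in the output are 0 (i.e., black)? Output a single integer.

(0,0): OLD=173 → NEW=255, ERR=-82
(0,1): OLD=801/8 → NEW=0, ERR=801/8
(0,2): OLD=22759/128 → NEW=255, ERR=-9881/128
(0,3): OLD=268753/2048 → NEW=255, ERR=-253487/2048
(0,4): OLD=3730615/32768 → NEW=0, ERR=3730615/32768
(0,5): OLD=103708929/524288 → NEW=255, ERR=-29984511/524288
(1,0): OLD=19731/128 → NEW=255, ERR=-12909/128
(1,1): OLD=122437/1024 → NEW=0, ERR=122437/1024
(1,2): OLD=7052905/32768 → NEW=255, ERR=-1302935/32768
(1,3): OLD=13952213/131072 → NEW=0, ERR=13952213/131072
(1,4): OLD=1666727039/8388608 → NEW=255, ERR=-472368001/8388608
(1,5): OLD=21959028425/134217728 → NEW=255, ERR=-12266492215/134217728
(2,0): OLD=2013639/16384 → NEW=0, ERR=2013639/16384
(2,1): OLD=128647741/524288 → NEW=255, ERR=-5045699/524288
(2,2): OLD=1474679927/8388608 → NEW=255, ERR=-664415113/8388608
(2,3): OLD=9030794239/67108864 → NEW=255, ERR=-8081966081/67108864
(2,4): OLD=208802713597/2147483648 → NEW=0, ERR=208802713597/2147483648
(2,5): OLD=6990802914747/34359738368 → NEW=255, ERR=-1770930369093/34359738368
(3,0): OLD=1590502167/8388608 → NEW=255, ERR=-548592873/8388608
(3,1): OLD=8067275275/67108864 → NEW=0, ERR=8067275275/67108864
(3,2): OLD=102359276977/536870912 → NEW=255, ERR=-34542805583/536870912
(3,3): OLD=4243318695347/34359738368 → NEW=0, ERR=4243318695347/34359738368
(3,4): OLD=58610519521043/274877906944 → NEW=255, ERR=-11483346749677/274877906944
(3,5): OLD=526416988972349/4398046511104 → NEW=0, ERR=526416988972349/4398046511104
(4,0): OLD=196605381049/1073741824 → NEW=255, ERR=-77198784071/1073741824
(4,1): OLD=2559113012517/17179869184 → NEW=255, ERR=-1821753629403/17179869184
(4,2): OLD=94101605903455/549755813888 → NEW=255, ERR=-46086126637985/549755813888
(4,3): OLD=1399130416499963/8796093022208 → NEW=255, ERR=-843873304163077/8796093022208
(4,4): OLD=23521940674976043/140737488355328 → NEW=255, ERR=-12366118855632597/140737488355328
(4,5): OLD=433137176192621645/2251799813685248 → NEW=255, ERR=-141071776297116595/2251799813685248
Output grid:
  Row 0: #.##.#  (2 black, running=2)
  Row 1: #.#.##  (2 black, running=4)
  Row 2: .###.#  (2 black, running=6)
  Row 3: #.#.#.  (3 black, running=9)
  Row 4: ######  (0 black, running=9)

Answer: 9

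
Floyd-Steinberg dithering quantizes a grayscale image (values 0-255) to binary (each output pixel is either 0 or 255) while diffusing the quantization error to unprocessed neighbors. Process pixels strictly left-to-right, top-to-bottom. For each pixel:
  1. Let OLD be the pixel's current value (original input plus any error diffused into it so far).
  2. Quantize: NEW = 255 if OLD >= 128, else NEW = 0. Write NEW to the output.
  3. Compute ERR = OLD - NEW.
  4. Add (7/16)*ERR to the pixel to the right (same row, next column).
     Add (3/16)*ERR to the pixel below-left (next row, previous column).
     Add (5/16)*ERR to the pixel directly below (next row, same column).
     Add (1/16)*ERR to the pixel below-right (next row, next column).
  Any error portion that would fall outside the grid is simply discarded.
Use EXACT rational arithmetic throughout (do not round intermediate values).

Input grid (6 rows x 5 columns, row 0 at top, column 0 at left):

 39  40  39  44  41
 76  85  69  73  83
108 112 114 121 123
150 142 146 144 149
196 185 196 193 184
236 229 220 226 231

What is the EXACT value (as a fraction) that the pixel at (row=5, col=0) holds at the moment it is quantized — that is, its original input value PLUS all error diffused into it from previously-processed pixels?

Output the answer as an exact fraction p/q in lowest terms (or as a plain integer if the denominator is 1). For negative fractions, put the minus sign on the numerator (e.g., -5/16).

Answer: 217034627189723/1099511627776

Derivation:
(0,0): OLD=39 → NEW=0, ERR=39
(0,1): OLD=913/16 → NEW=0, ERR=913/16
(0,2): OLD=16375/256 → NEW=0, ERR=16375/256
(0,3): OLD=294849/4096 → NEW=0, ERR=294849/4096
(0,4): OLD=4750919/65536 → NEW=0, ERR=4750919/65536
(1,0): OLD=25315/256 → NEW=0, ERR=25315/256
(1,1): OLD=328757/2048 → NEW=255, ERR=-193483/2048
(1,2): OLD=4241497/65536 → NEW=0, ERR=4241497/65536
(1,3): OLD=37067301/262144 → NEW=255, ERR=-29779419/262144
(1,4): OLD=253560015/4194304 → NEW=0, ERR=253560015/4194304
(2,0): OLD=3971095/32768 → NEW=0, ERR=3971095/32768
(2,1): OLD=161283693/1048576 → NEW=255, ERR=-106103187/1048576
(2,2): OLD=1052783751/16777216 → NEW=0, ERR=1052783751/16777216
(2,3): OLD=34449305765/268435456 → NEW=255, ERR=-34001735515/268435456
(2,4): OLD=340913908547/4294967296 → NEW=0, ERR=340913908547/4294967296
(3,0): OLD=2833648039/16777216 → NEW=255, ERR=-1444542041/16777216
(3,1): OLD=12354668699/134217728 → NEW=0, ERR=12354668699/134217728
(3,2): OLD=755085664665/4294967296 → NEW=255, ERR=-340130995815/4294967296
(3,3): OLD=760850400497/8589934592 → NEW=0, ERR=760850400497/8589934592
(3,4): OLD=28125440419797/137438953472 → NEW=255, ERR=-6921492715563/137438953472
(4,0): OLD=400189119465/2147483648 → NEW=255, ERR=-147419210775/2147483648
(4,1): OLD=11235785487209/68719476736 → NEW=255, ERR=-6287681080471/68719476736
(4,2): OLD=168866031801415/1099511627776 → NEW=255, ERR=-111509433281465/1099511627776
(4,3): OLD=2848480769817961/17592186044416 → NEW=255, ERR=-1637526671508119/17592186044416
(4,4): OLD=37457175296461407/281474976710656 → NEW=255, ERR=-34318943764755873/281474976710656
(5,0): OLD=217034627189723/1099511627776 → NEW=255, ERR=-63340837893157/1099511627776
Target (5,0): original=236, with diffused error = 217034627189723/1099511627776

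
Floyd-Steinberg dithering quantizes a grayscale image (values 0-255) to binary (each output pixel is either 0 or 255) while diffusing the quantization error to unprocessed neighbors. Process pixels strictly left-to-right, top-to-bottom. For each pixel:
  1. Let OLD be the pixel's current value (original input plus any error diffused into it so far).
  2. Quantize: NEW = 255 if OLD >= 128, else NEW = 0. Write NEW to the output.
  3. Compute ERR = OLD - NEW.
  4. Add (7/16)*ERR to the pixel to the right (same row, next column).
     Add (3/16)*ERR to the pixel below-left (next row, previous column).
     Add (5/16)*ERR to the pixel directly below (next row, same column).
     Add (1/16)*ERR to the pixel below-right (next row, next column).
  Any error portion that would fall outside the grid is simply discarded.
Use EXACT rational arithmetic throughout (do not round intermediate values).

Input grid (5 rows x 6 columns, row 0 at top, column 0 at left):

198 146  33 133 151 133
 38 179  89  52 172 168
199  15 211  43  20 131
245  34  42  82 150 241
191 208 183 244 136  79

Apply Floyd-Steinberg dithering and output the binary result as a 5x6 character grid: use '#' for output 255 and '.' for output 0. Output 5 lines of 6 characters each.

(0,0): OLD=198 → NEW=255, ERR=-57
(0,1): OLD=1937/16 → NEW=0, ERR=1937/16
(0,2): OLD=22007/256 → NEW=0, ERR=22007/256
(0,3): OLD=698817/4096 → NEW=255, ERR=-345663/4096
(0,4): OLD=7476295/65536 → NEW=0, ERR=7476295/65536
(0,5): OLD=191794673/1048576 → NEW=255, ERR=-75592207/1048576
(1,0): OLD=10979/256 → NEW=0, ERR=10979/256
(1,1): OLD=508213/2048 → NEW=255, ERR=-14027/2048
(1,2): OLD=6855769/65536 → NEW=0, ERR=6855769/65536
(1,3): OLD=25731493/262144 → NEW=0, ERR=25731493/262144
(1,4): OLD=3889000207/16777216 → NEW=255, ERR=-389189873/16777216
(1,5): OLD=38239382457/268435456 → NEW=255, ERR=-30211658823/268435456
(2,0): OLD=6917911/32768 → NEW=255, ERR=-1437929/32768
(2,1): OLD=16731245/1048576 → NEW=0, ERR=16731245/1048576
(2,2): OLD=4507168903/16777216 → NEW=255, ERR=228978823/16777216
(2,3): OLD=10983580687/134217728 → NEW=0, ERR=10983580687/134217728
(2,4): OLD=144248358061/4294967296 → NEW=0, ERR=144248358061/4294967296
(2,5): OLD=7495424645515/68719476736 → NEW=0, ERR=7495424645515/68719476736
(3,0): OLD=3930543015/16777216 → NEW=255, ERR=-347647065/16777216
(3,1): OLD=3991246235/134217728 → NEW=0, ERR=3991246235/134217728
(3,2): OLD=81192265601/1073741824 → NEW=0, ERR=81192265601/1073741824
(3,3): OLD=10157117091971/68719476736 → NEW=255, ERR=-7366349475709/68719476736
(3,4): OLD=76506016864803/549755813888 → NEW=255, ERR=-63681715676637/549755813888
(3,5): OLD=1992367184268077/8796093022208 → NEW=255, ERR=-250636536394963/8796093022208
(4,0): OLD=408237232873/2147483648 → NEW=255, ERR=-139371097367/2147483648
(4,1): OLD=6933182367061/34359738368 → NEW=255, ERR=-1828550916779/34359738368
(4,2): OLD=181536909685615/1099511627776 → NEW=255, ERR=-98838555397265/1099511627776
(4,3): OLD=2712366134915531/17592186044416 → NEW=255, ERR=-1773641306410549/17592186044416
(4,4): OLD=12286428495362171/281474976710656 → NEW=0, ERR=12286428495362171/281474976710656
(4,5): OLD=369082485780172157/4503599627370496 → NEW=0, ERR=369082485780172157/4503599627370496
Row 0: #..#.#
Row 1: .#..##
Row 2: #.#...
Row 3: #..###
Row 4: ####..

Answer: #..#.#
.#..##
#.#...
#..###
####..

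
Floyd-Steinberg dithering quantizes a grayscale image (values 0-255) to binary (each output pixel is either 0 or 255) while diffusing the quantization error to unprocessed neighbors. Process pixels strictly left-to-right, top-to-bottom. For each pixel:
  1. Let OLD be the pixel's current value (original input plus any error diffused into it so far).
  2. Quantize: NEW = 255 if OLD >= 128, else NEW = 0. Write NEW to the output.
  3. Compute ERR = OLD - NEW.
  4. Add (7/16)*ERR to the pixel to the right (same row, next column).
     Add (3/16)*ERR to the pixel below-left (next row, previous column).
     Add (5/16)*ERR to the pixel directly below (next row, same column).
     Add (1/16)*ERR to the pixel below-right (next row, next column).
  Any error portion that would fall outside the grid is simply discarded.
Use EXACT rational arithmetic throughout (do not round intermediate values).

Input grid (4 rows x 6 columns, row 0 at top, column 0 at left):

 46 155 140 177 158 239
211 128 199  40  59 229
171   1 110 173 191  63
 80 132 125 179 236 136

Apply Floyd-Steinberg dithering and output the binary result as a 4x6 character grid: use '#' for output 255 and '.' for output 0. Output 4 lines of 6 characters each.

Answer: .#.###
#.#..#
#..##.
.#.##.

Derivation:
(0,0): OLD=46 → NEW=0, ERR=46
(0,1): OLD=1401/8 → NEW=255, ERR=-639/8
(0,2): OLD=13447/128 → NEW=0, ERR=13447/128
(0,3): OLD=456625/2048 → NEW=255, ERR=-65615/2048
(0,4): OLD=4718039/32768 → NEW=255, ERR=-3637801/32768
(0,5): OLD=99840225/524288 → NEW=255, ERR=-33853215/524288
(1,0): OLD=26931/128 → NEW=255, ERR=-5709/128
(1,1): OLD=108645/1024 → NEW=0, ERR=108645/1024
(1,2): OLD=8757193/32768 → NEW=255, ERR=401353/32768
(1,3): OLD=2765205/131072 → NEW=0, ERR=2765205/131072
(1,4): OLD=162972447/8388608 → NEW=0, ERR=162972447/8388608
(1,5): OLD=28237132585/134217728 → NEW=255, ERR=-5988388055/134217728
(2,0): OLD=2899239/16384 → NEW=255, ERR=-1278681/16384
(2,1): OLD=-251491/524288 → NEW=0, ERR=-251491/524288
(2,2): OLD=1041903383/8388608 → NEW=0, ERR=1041903383/8388608
(2,3): OLD=15994759967/67108864 → NEW=255, ERR=-1118000353/67108864
(2,4): OLD=392421573341/2147483648 → NEW=255, ERR=-155186756899/2147483648
(2,5): OLD=641006120923/34359738368 → NEW=0, ERR=641006120923/34359738368
(3,0): OLD=465745207/8388608 → NEW=0, ERR=465745207/8388608
(3,1): OLD=11713931371/67108864 → NEW=255, ERR=-5398828949/67108864
(3,2): OLD=67357934385/536870912 → NEW=0, ERR=67357934385/536870912
(3,3): OLD=7658702269523/34359738368 → NEW=255, ERR=-1103031014317/34359738368
(3,4): OLD=55478408303731/274877906944 → NEW=255, ERR=-14615457966989/274877906944
(3,5): OLD=501602459695069/4398046511104 → NEW=0, ERR=501602459695069/4398046511104
Row 0: .#.###
Row 1: #.#..#
Row 2: #..##.
Row 3: .#.##.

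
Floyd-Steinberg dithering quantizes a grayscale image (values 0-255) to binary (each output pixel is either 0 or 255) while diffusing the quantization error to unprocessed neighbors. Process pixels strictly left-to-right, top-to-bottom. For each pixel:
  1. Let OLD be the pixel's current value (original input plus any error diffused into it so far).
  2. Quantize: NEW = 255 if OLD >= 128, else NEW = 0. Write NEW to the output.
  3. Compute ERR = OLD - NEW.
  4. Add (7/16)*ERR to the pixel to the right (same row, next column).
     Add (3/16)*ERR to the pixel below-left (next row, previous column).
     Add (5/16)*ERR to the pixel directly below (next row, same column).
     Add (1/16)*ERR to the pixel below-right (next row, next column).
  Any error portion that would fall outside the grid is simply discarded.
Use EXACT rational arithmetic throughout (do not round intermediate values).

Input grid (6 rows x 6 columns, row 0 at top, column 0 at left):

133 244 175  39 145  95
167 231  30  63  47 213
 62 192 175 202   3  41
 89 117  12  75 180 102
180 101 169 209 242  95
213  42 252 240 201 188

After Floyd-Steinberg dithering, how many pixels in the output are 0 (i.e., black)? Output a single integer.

Answer: 16

Derivation:
(0,0): OLD=133 → NEW=255, ERR=-122
(0,1): OLD=1525/8 → NEW=255, ERR=-515/8
(0,2): OLD=18795/128 → NEW=255, ERR=-13845/128
(0,3): OLD=-17043/2048 → NEW=0, ERR=-17043/2048
(0,4): OLD=4632059/32768 → NEW=255, ERR=-3723781/32768
(0,5): OLD=23740893/524288 → NEW=0, ERR=23740893/524288
(1,0): OLD=14951/128 → NEW=0, ERR=14951/128
(1,1): OLD=239697/1024 → NEW=255, ERR=-21423/1024
(1,2): OLD=-607451/32768 → NEW=0, ERR=-607451/32768
(1,3): OLD=3174721/131072 → NEW=0, ERR=3174721/131072
(1,4): OLD=252113955/8388608 → NEW=0, ERR=252113955/8388608
(1,5): OLD=31299157253/134217728 → NEW=255, ERR=-2926363387/134217728
(2,0): OLD=1549579/16384 → NEW=0, ERR=1549579/16384
(2,1): OLD=120934825/524288 → NEW=255, ERR=-12758615/524288
(2,2): OLD=1357228091/8388608 → NEW=255, ERR=-781866949/8388608
(2,3): OLD=11627828771/67108864 → NEW=255, ERR=-5484931549/67108864
(2,4): OLD=-55705650199/2147483648 → NEW=0, ERR=-55705650199/2147483648
(2,5): OLD=849241823215/34359738368 → NEW=0, ERR=849241823215/34359738368
(3,0): OLD=956242907/8388608 → NEW=0, ERR=956242907/8388608
(3,1): OLD=9912134463/67108864 → NEW=255, ERR=-7200625857/67108864
(3,2): OLD=-43441027219/536870912 → NEW=0, ERR=-43441027219/536870912
(3,3): OLD=115767678087/34359738368 → NEW=0, ERR=115767678087/34359738368
(3,4): OLD=47524704373543/274877906944 → NEW=255, ERR=-22569161897177/274877906944
(3,5): OLD=317455960555497/4398046511104 → NEW=0, ERR=317455960555497/4398046511104
(4,0): OLD=209921367029/1073741824 → NEW=255, ERR=-63882798091/1073741824
(4,1): OLD=573690061169/17179869184 → NEW=0, ERR=573690061169/17179869184
(4,2): OLD=83699847288835/549755813888 → NEW=255, ERR=-56487885252605/549755813888
(4,3): OLD=1272331075864879/8796093022208 → NEW=255, ERR=-970672644798161/8796093022208
(4,4): OLD=25587070053777183/140737488355328 → NEW=255, ERR=-10300989476831457/140737488355328
(4,5): OLD=181051598759803257/2251799813685248 → NEW=0, ERR=181051598759803257/2251799813685248
(5,0): OLD=55159440515299/274877906944 → NEW=255, ERR=-14934425755421/274877906944
(5,1): OLD=49972707763475/8796093022208 → NEW=0, ERR=49972707763475/8796093022208
(5,2): OLD=14339168288301313/70368744177664 → NEW=255, ERR=-3604861477003007/70368744177664
(5,3): OLD=366946215967403291/2251799813685248 → NEW=255, ERR=-207262736522334949/2251799813685248
(5,4): OLD=657691560777497115/4503599627370496 → NEW=255, ERR=-490726344201979365/4503599627370496
(5,5): OLD=11592627594056022359/72057594037927936 → NEW=255, ERR=-6782058885615601321/72057594037927936
Output grid:
  Row 0: ###.#.  (2 black, running=2)
  Row 1: .#...#  (4 black, running=6)
  Row 2: .###..  (3 black, running=9)
  Row 3: .#..#.  (4 black, running=13)
  Row 4: #.###.  (2 black, running=15)
  Row 5: #.####  (1 black, running=16)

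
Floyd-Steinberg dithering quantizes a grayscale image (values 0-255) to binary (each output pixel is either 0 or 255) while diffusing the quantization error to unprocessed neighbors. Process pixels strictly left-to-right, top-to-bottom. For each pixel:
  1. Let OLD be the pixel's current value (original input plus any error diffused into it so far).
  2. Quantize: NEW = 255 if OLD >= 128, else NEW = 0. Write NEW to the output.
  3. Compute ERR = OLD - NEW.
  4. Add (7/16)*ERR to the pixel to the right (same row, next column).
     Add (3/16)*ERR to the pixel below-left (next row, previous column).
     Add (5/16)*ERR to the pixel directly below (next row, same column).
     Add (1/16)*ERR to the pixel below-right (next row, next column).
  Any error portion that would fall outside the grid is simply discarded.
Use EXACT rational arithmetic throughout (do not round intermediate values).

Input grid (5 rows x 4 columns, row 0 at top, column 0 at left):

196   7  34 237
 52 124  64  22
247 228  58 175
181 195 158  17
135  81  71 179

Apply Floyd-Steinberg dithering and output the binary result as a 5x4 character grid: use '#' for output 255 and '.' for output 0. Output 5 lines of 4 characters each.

Answer: #..#
.#..
##.#
##..
..##

Derivation:
(0,0): OLD=196 → NEW=255, ERR=-59
(0,1): OLD=-301/16 → NEW=0, ERR=-301/16
(0,2): OLD=6597/256 → NEW=0, ERR=6597/256
(0,3): OLD=1016931/4096 → NEW=255, ERR=-27549/4096
(1,0): OLD=7689/256 → NEW=0, ERR=7689/256
(1,1): OLD=271167/2048 → NEW=255, ERR=-251073/2048
(1,2): OLD=1047339/65536 → NEW=0, ERR=1047339/65536
(1,3): OLD=29884957/1048576 → NEW=0, ERR=29884957/1048576
(2,0): OLD=7648037/32768 → NEW=255, ERR=-707803/32768
(2,1): OLD=194104807/1048576 → NEW=255, ERR=-73282073/1048576
(2,2): OLD=63124579/2097152 → NEW=0, ERR=63124579/2097152
(2,3): OLD=6646262071/33554432 → NEW=255, ERR=-1910118089/33554432
(3,0): OLD=2703581397/16777216 → NEW=255, ERR=-1574608683/16777216
(3,1): OLD=36612682059/268435456 → NEW=255, ERR=-31838359221/268435456
(3,2): OLD=431533003957/4294967296 → NEW=0, ERR=431533003957/4294967296
(3,3): OLD=3095765693043/68719476736 → NEW=0, ERR=3095765693043/68719476736
(4,0): OLD=358336812657/4294967296 → NEW=0, ERR=358336812657/4294967296
(4,1): OLD=3209532877779/34359738368 → NEW=0, ERR=3209532877779/34359738368
(4,2): OLD=158658103296115/1099511627776 → NEW=255, ERR=-121717361786765/1099511627776
(4,3): OLD=2655113473899541/17592186044416 → NEW=255, ERR=-1830893967426539/17592186044416
Row 0: #..#
Row 1: .#..
Row 2: ##.#
Row 3: ##..
Row 4: ..##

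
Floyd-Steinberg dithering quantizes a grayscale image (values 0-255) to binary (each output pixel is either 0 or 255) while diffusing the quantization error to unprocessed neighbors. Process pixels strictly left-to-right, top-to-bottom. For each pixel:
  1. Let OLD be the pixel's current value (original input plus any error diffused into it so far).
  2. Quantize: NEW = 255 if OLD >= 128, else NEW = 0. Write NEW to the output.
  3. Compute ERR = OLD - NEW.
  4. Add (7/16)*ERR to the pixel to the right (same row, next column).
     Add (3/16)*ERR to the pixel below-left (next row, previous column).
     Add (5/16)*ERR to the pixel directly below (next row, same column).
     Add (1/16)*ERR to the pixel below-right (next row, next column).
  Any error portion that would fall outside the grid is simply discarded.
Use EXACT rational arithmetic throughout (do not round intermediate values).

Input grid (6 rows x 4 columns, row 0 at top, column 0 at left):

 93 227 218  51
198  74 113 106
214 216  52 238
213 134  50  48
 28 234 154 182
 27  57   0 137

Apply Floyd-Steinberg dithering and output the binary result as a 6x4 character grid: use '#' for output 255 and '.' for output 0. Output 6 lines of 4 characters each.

(0,0): OLD=93 → NEW=0, ERR=93
(0,1): OLD=4283/16 → NEW=255, ERR=203/16
(0,2): OLD=57229/256 → NEW=255, ERR=-8051/256
(0,3): OLD=152539/4096 → NEW=0, ERR=152539/4096
(1,0): OLD=58737/256 → NEW=255, ERR=-6543/256
(1,1): OLD=136599/2048 → NEW=0, ERR=136599/2048
(1,2): OLD=9183459/65536 → NEW=255, ERR=-7528221/65536
(1,3): OLD=68593573/1048576 → NEW=0, ERR=68593573/1048576
(2,0): OLD=7160429/32768 → NEW=255, ERR=-1195411/32768
(2,1): OLD=207352831/1048576 → NEW=255, ERR=-60034049/1048576
(2,2): OLD=15704827/2097152 → NEW=0, ERR=15704827/2097152
(2,3): OLD=8540921263/33554432 → NEW=255, ERR=-15458897/33554432
(3,0): OLD=3202179101/16777216 → NEW=255, ERR=-1076010979/16777216
(3,1): OLD=23400415747/268435456 → NEW=0, ERR=23400415747/268435456
(3,2): OLD=372862634237/4294967296 → NEW=0, ERR=372862634237/4294967296
(3,3): OLD=5930843114603/68719476736 → NEW=0, ERR=5930843114603/68719476736
(4,0): OLD=104379453209/4294967296 → NEW=0, ERR=104379453209/4294967296
(4,1): OLD=9763088040267/34359738368 → NEW=255, ERR=1001354756427/34359738368
(4,2): OLD=236955803781483/1099511627776 → NEW=255, ERR=-43419661301397/1099511627776
(4,3): OLD=3467760514506845/17592186044416 → NEW=255, ERR=-1018246926819235/17592186044416
(5,0): OLD=22022649372617/549755813888 → NEW=0, ERR=22022649372617/549755813888
(5,1): OLD=1367750612893983/17592186044416 → NEW=0, ERR=1367750612893983/17592186044416
(5,2): OLD=111207320030595/8796093022208 → NEW=0, ERR=111207320030595/8796093022208
(5,3): OLD=34333025074869675/281474976710656 → NEW=0, ERR=34333025074869675/281474976710656
Row 0: .##.
Row 1: #.#.
Row 2: ##.#
Row 3: #...
Row 4: .###
Row 5: ....

Answer: .##.
#.#.
##.#
#...
.###
....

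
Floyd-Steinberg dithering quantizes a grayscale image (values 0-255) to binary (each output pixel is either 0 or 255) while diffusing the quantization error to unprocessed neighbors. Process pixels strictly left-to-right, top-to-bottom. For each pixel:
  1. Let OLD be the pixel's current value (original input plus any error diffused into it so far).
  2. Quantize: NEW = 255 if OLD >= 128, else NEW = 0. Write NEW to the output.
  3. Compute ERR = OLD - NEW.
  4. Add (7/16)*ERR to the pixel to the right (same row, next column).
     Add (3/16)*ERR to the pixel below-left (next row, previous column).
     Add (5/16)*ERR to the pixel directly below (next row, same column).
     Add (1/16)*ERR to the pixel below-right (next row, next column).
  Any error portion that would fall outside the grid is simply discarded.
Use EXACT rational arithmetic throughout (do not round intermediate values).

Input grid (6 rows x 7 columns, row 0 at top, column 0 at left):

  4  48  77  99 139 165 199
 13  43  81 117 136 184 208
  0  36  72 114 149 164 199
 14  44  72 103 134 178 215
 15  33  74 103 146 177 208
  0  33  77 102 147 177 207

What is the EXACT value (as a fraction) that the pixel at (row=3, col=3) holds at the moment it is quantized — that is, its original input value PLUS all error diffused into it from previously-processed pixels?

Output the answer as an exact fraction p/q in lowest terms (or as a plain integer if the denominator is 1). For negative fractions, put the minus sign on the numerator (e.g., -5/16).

Answer: 149294016433/1073741824

Derivation:
(0,0): OLD=4 → NEW=0, ERR=4
(0,1): OLD=199/4 → NEW=0, ERR=199/4
(0,2): OLD=6321/64 → NEW=0, ERR=6321/64
(0,3): OLD=145623/1024 → NEW=255, ERR=-115497/1024
(0,4): OLD=1468897/16384 → NEW=0, ERR=1468897/16384
(0,5): OLD=53536039/262144 → NEW=255, ERR=-13310681/262144
(0,6): OLD=741491729/4194304 → NEW=255, ERR=-328055791/4194304
(1,0): OLD=1509/64 → NEW=0, ERR=1509/64
(1,1): OLD=44867/512 → NEW=0, ERR=44867/512
(1,2): OLD=2165375/16384 → NEW=255, ERR=-2012545/16384
(1,3): OLD=3342035/65536 → NEW=0, ERR=3342035/65536
(1,4): OLD=712014809/4194304 → NEW=255, ERR=-357532711/4194304
(1,5): OLD=4086158889/33554432 → NEW=0, ERR=4086158889/33554432
(1,6): OLD=125446263111/536870912 → NEW=255, ERR=-11455819449/536870912
(2,0): OLD=194961/8192 → NEW=0, ERR=194961/8192
(2,1): OLD=13694027/262144 → NEW=0, ERR=13694027/262144
(2,2): OLD=299920801/4194304 → NEW=0, ERR=299920801/4194304
(2,3): OLD=4615748825/33554432 → NEW=255, ERR=-3940631335/33554432
(2,4): OLD=26038818345/268435456 → NEW=0, ERR=26038818345/268435456
(2,5): OLD=2020053795683/8589934592 → NEW=255, ERR=-170379525277/8589934592
(2,6): OLD=26287286183653/137438953472 → NEW=255, ERR=-8759646951707/137438953472
(3,0): OLD=130996097/4194304 → NEW=0, ERR=130996097/4194304
(3,1): OLD=2982433645/33554432 → NEW=0, ERR=2982433645/33554432
(3,2): OLD=30729757335/268435456 → NEW=0, ERR=30729757335/268435456
(3,3): OLD=149294016433/1073741824 → NEW=255, ERR=-124510148687/1073741824
Target (3,3): original=103, with diffused error = 149294016433/1073741824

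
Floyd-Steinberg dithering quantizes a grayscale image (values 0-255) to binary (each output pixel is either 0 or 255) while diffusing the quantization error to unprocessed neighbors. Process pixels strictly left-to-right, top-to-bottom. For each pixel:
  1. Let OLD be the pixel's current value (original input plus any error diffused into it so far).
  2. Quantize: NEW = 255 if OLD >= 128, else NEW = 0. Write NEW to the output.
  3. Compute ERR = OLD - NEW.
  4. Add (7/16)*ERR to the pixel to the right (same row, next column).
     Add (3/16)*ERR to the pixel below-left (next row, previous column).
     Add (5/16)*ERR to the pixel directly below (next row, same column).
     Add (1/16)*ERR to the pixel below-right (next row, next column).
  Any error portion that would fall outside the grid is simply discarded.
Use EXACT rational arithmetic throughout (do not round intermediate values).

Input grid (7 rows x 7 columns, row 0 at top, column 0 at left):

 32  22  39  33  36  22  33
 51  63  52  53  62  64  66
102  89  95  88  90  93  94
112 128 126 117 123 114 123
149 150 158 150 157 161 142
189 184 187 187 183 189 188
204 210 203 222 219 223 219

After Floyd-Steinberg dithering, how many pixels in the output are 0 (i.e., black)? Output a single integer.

Answer: 24

Derivation:
(0,0): OLD=32 → NEW=0, ERR=32
(0,1): OLD=36 → NEW=0, ERR=36
(0,2): OLD=219/4 → NEW=0, ERR=219/4
(0,3): OLD=3645/64 → NEW=0, ERR=3645/64
(0,4): OLD=62379/1024 → NEW=0, ERR=62379/1024
(0,5): OLD=797101/16384 → NEW=0, ERR=797101/16384
(0,6): OLD=14230459/262144 → NEW=0, ERR=14230459/262144
(1,0): OLD=271/4 → NEW=0, ERR=271/4
(1,1): OLD=3717/32 → NEW=0, ERR=3717/32
(1,2): OLD=136045/1024 → NEW=255, ERR=-125075/1024
(1,3): OLD=131907/4096 → NEW=0, ERR=131907/4096
(1,4): OLD=28261067/262144 → NEW=0, ERR=28261067/262144
(1,5): OLD=294345703/2097152 → NEW=255, ERR=-240428057/2097152
(1,6): OLD=1202843401/33554432 → NEW=0, ERR=1202843401/33554432
(2,0): OLD=74215/512 → NEW=255, ERR=-56345/512
(2,1): OLD=958217/16384 → NEW=0, ERR=958217/16384
(2,2): OLD=25091187/262144 → NEW=0, ERR=25091187/262144
(2,3): OLD=319855651/2097152 → NEW=255, ERR=-214918109/2097152
(2,4): OLD=996083505/16777216 → NEW=0, ERR=996083505/16777216
(2,5): OLD=51865866105/536870912 → NEW=0, ERR=51865866105/536870912
(2,6): OLD=1205192803871/8589934592 → NEW=255, ERR=-985240517089/8589934592
(3,0): OLD=23219579/262144 → NEW=0, ERR=23219579/262144
(3,1): OLD=411245123/2097152 → NEW=255, ERR=-123528637/2097152
(3,2): OLD=1922351451/16777216 → NEW=0, ERR=1922351451/16777216
(3,3): OLD=5107596329/33554432 → NEW=255, ERR=-3448783831/33554432
(3,4): OLD=930250088955/8589934592 → NEW=0, ERR=930250088955/8589934592
(3,5): OLD=11941666905093/68719476736 → NEW=255, ERR=-5581799662587/68719476736
(3,6): OLD=63396542756219/1099511627776 → NEW=0, ERR=63396542756219/1099511627776
(4,0): OLD=5557807617/33554432 → NEW=255, ERR=-2998572543/33554432
(4,1): OLD=64164552857/536870912 → NEW=0, ERR=64164552857/536870912
(4,2): OLD=1916772812735/8589934592 → NEW=255, ERR=-273660508225/8589934592
(4,3): OLD=9030385184661/68719476736 → NEW=255, ERR=-8493081383019/68719476736
(4,4): OLD=63286625582125/549755813888 → NEW=0, ERR=63286625582125/549755813888
(4,5): OLD=3581072377948663/17592186044416 → NEW=255, ERR=-904935063377417/17592186044416
(4,6): OLD=37277683956146481/281474976710656 → NEW=255, ERR=-34498435105070799/281474976710656
(5,0): OLD=1576105493019/8589934592 → NEW=255, ERR=-614327827941/8589934592
(5,1): OLD=12266510388069/68719476736 → NEW=255, ERR=-5256956179611/68719476736
(5,2): OLD=70298689712237/549755813888 → NEW=0, ERR=70298689712237/549755813888
(5,3): OLD=984791286018885/4398046511104 → NEW=255, ERR=-136710574312635/4398046511104
(5,4): OLD=52918850726251153/281474976710656 → NEW=255, ERR=-18857268334966127/281474976710656
(5,5): OLD=287846046570451549/2251799813685248 → NEW=0, ERR=287846046570451549/2251799813685248
(5,6): OLD=7292567073243245491/36028797018963968 → NEW=255, ERR=-1894776166592566349/36028797018963968
(6,0): OLD=183956390409831/1099511627776 → NEW=255, ERR=-96419074673049/1099511627776
(6,1): OLD=2942027228544111/17592186044416 → NEW=255, ERR=-1543980212781969/17592186044416
(6,2): OLD=54593041463015269/281474976710656 → NEW=255, ERR=-17183077598202011/281474976710656
(6,3): OLD=407595657218279899/2251799813685248 → NEW=255, ERR=-166613295271458341/2251799813685248
(6,4): OLD=1690816268129385263/9007199254740992 → NEW=255, ERR=-606019541829567697/9007199254740992
(6,5): OLD=126511825471418302925/576460752303423488 → NEW=255, ERR=-20485666365954686515/576460752303423488
(6,6): OLD=1798625306104143384971/9223372036854775808 → NEW=255, ERR=-553334563293824446069/9223372036854775808
Output grid:
  Row 0: .......  (7 black, running=7)
  Row 1: ..#..#.  (5 black, running=12)
  Row 2: #..#..#  (4 black, running=16)
  Row 3: .#.#.#.  (4 black, running=20)
  Row 4: #.##.##  (2 black, running=22)
  Row 5: ##.##.#  (2 black, running=24)
  Row 6: #######  (0 black, running=24)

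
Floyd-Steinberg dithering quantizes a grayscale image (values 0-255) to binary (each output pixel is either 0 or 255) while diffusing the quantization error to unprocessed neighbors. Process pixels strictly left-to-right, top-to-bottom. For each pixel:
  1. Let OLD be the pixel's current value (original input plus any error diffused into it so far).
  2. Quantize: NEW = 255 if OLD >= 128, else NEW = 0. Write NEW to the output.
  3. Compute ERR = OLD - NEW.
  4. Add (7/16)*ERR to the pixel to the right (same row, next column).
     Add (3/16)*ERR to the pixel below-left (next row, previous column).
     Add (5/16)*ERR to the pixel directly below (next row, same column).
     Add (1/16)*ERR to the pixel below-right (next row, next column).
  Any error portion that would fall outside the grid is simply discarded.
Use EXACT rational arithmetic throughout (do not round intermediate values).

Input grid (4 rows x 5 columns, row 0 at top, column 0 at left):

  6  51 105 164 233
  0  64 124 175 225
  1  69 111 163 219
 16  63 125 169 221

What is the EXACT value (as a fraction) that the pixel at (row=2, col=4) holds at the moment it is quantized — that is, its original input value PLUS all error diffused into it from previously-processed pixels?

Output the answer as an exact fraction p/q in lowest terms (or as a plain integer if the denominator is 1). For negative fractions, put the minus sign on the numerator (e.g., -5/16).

(0,0): OLD=6 → NEW=0, ERR=6
(0,1): OLD=429/8 → NEW=0, ERR=429/8
(0,2): OLD=16443/128 → NEW=255, ERR=-16197/128
(0,3): OLD=222493/2048 → NEW=0, ERR=222493/2048
(0,4): OLD=9192395/32768 → NEW=255, ERR=836555/32768
(1,0): OLD=1527/128 → NEW=0, ERR=1527/128
(1,1): OLD=64129/1024 → NEW=0, ERR=64129/1024
(1,2): OLD=4442581/32768 → NEW=255, ERR=-3913259/32768
(1,3): OLD=20130065/131072 → NEW=255, ERR=-13293295/131072
(1,4): OLD=409776787/2097152 → NEW=255, ERR=-124996973/2097152
(2,0): OLD=269851/16384 → NEW=0, ERR=269851/16384
(2,1): OLD=38865561/524288 → NEW=0, ERR=38865561/524288
(2,2): OLD=763448203/8388608 → NEW=0, ERR=763448203/8388608
(2,3): OLD=20466014705/134217728 → NEW=255, ERR=-13759505935/134217728
(2,4): OLD=320371011927/2147483648 → NEW=255, ERR=-227237318313/2147483648
Target (2,4): original=219, with diffused error = 320371011927/2147483648

Answer: 320371011927/2147483648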